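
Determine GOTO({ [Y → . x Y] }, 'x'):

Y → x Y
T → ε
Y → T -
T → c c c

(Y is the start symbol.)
GOTO(I, 'x') = CLOSURE({ [A → αX.β] : [A → α.Xβ] ∈ I, X = 'x' })

Items with dot before 'x', with the dot advanced:
  [Y → . x Y] → [Y → x . Y]
Closure of the advanced items:
  [Y → x . Y] has the dot before Y: add [Y → . x Y], [Y → . T -]
  [Y → . T -] has the dot before T: add [T → .], [T → . c c c]

GOTO = { [T → . c c c], [T → .], [Y → . T -], [Y → . x Y], [Y → x . Y] }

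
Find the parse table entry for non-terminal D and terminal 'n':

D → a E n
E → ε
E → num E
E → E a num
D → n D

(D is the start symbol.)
To find M[D, 'n'], we find productions for D where 'n' is in the predict set (PREDICT(N → α) = (FIRST(α) \ {ε}) ∪ (FOLLOW(N) if α ⇒* ε)).

D → a E n: PREDICT = { 'a' }
D → n D: PREDICT = { 'n' }
  'n' is in predict set, so this production goes in M[D, 'n']

M[D, 'n'] = D → n D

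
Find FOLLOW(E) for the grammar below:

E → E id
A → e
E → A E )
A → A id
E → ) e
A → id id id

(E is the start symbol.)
To compute FOLLOW(E), find every occurrence of E on a right-hand side N → α E β: add FIRST(β) \ {ε}, and if β is empty or nullable also add FOLLOW(N). Iterate to a fixed point.

E is the start symbol, so $ ∈ FOLLOW(E).
In E → E id: E is followed by id, add FIRST(id) \ {ε} = { 'id' }
In E → A E ): E is followed by ')', add FIRST(')') \ {ε} = { ')' }

Taking the union: FOLLOW(E) = { $, ')', 'id' }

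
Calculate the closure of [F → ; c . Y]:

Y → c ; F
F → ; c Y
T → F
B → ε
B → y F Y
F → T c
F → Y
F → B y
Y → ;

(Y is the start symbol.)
{ [F → ; c . Y], [Y → . ;], [Y → . c ; F] }

Start with: [F → ; c . Y]
  [F → ; c . Y] has the dot before Y: add [Y → . c ; F], [Y → . ;]
No further items can be added.

CLOSURE = { [F → ; c . Y], [Y → . ;], [Y → . c ; F] }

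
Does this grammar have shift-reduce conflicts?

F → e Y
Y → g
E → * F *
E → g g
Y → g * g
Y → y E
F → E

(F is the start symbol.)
Augment with F' → F and build the canonical LR(0) collection (I0 = CLOSURE({[F' → . F]}), then GOTO on every symbol after a dot until no new states appear). It has 15 states:
  I0: { [E → . * F *], [E → . g g], [F → . E], [F → . e Y], [F' → . F] }  — shift
  I1: { [E → * . F *], [E → . * F *], [E → . g g], [F → . E], [F → . e Y] }  — shift
  I2: { [F → E .] }  — reduce
  I3: { [F' → F .] }  — accept
  I4: { [F → e . Y], [Y → . g * g], [Y → . g], [Y → . y E] }  — shift
  I5: { [E → g . g] }  — shift
  I6: { [E → g g .] }  — reduce
  I7: { [F → e Y .] }  — reduce
  I8: { [Y → g . * g], [Y → g .] }  — shift, reduce
  I9: { [E → . * F *], [E → . g g], [Y → y . E] }  — shift
  I10: { [Y → y E .] }  — reduce
  I11: { [Y → g * . g] }  — shift
  I12: { [Y → g * g .] }  — reduce
  I13: { [E → * F . *] }  — shift
  I14: { [E → * F * .] }  — reduce

I8 contains reduce item [Y → g .] and shift item [Y → g . * g] — shift-reduce conflict.

Answer: Yes — I8: [Y → g .] vs [Y → g . * g]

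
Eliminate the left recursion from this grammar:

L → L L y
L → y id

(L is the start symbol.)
L → y id L'
L' → L y L'
L' → ε

L is directly left-recursive. The standard transformation for
  A → A α₁ | ... | A α_m | β₁ | ... | β_n
is
  A  → β₁ A' | ... | β_n A'
  A' → α₁ A' | ... | α_m A' | ε

L → y id becomes L → y id L'
L → L L y becomes L' → L y L'
Add L' → ε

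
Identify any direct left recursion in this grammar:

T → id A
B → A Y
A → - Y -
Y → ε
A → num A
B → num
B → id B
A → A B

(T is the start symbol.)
Direct left recursion occurs when N → N α for some non-terminal N (the right-hand side begins with the left-hand side itself).

T → id A: starts with id
B → A Y: starts with A
A → - Y -: starts with '-'
Y → ε: starts with ε
A → num A: starts with num
B → num: starts with num
B → id B: starts with id
A → A B: LEFT RECURSIVE (starts with A)

The grammar has direct left recursion on: A.

Answer: Yes, A is left-recursive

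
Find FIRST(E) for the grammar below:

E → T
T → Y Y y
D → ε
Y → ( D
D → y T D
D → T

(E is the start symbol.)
FIRST sets of the other non-terminals involved (by the same procedure, iterated to a fixed point):
  FIRST(T) = { '(' }

From E → T:
  - T is a non-terminal: add FIRST(T) \ {ε} = { '(' }
    T is not nullable, so stop

Collecting: FIRST(E) = { '(' }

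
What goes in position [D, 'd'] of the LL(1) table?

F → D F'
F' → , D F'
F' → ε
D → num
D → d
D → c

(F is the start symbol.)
To find M[D, 'd'], we find productions for D where 'd' is in the predict set (PREDICT(N → α) = (FIRST(α) \ {ε}) ∪ (FOLLOW(N) if α ⇒* ε)).

D → num: PREDICT = { 'num' }
D → d: PREDICT = { 'd' }
  'd' is in predict set, so this production goes in M[D, 'd']
D → c: PREDICT = { 'c' }

M[D, 'd'] = D → d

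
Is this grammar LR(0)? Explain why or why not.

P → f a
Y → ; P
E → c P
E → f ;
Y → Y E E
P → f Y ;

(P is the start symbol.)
Augment with P' → P and build the canonical LR(0) collection (I0 = CLOSURE({[P' → . P]}), then GOTO on every symbol after a dot until no new states appear). It has 14 states:
  I0: { [P → . f Y ;], [P → . f a], [P' → . P] }  — shift
  I1: { [P' → P .] }  — accept
  I2: { [P → f . Y ;], [P → f . a], [Y → . ; P], [Y → . Y E E] }  — shift
  I3: { [P → . f Y ;], [P → . f a], [Y → ; . P] }  — shift
  I4: { [E → . c P], [E → . f ;], [P → f Y . ;], [Y → Y . E E] }  — shift
  I5: { [P → f a .] }  — reduce
  I6: { [P → f Y ; .] }  — reduce
  I7: { [E → . c P], [E → . f ;], [Y → Y E . E] }  — shift
  I8: { [E → c . P], [P → . f Y ;], [P → . f a] }  — shift
  I9: { [E → f . ;] }  — shift
  I10: { [E → f ; .] }  — reduce
  I11: { [E → c P .] }  — reduce
  I12: { [Y → Y E E .] }  — reduce
  I13: { [Y → ; P .] }  — reduce

Every state is either a pure shift/goto state or contains exactly one complete item and nothing to shift — no conflicts. The grammar is LR(0).

Answer: Yes, the grammar is LR(0)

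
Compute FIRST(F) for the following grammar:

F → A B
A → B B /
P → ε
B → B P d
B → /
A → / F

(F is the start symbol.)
{ '/' }

To compute FIRST(F), examine every production with F on the left-hand side, reading each right-hand side left to right until a non-nullable symbol is reached.

FIRST sets of the other non-terminals involved (by the same procedure, iterated to a fixed point):
  FIRST(A) = { '/' }

From F → A B:
  - A is a non-terminal: add FIRST(A) \ {ε} = { '/' }
    A is not nullable, so stop

Collecting: FIRST(F) = { '/' }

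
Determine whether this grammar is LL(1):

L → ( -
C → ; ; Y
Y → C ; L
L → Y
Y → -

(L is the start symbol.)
A grammar is LL(1) if for each non-terminal N with multiple productions, the predict sets of those productions are pairwise disjoint, where PREDICT(N → α) = (FIRST(α) \ {ε}) ∪ (FOLLOW(N) if α ⇒* ε).

Relevant sets:
  FIRST(Y) = { '-', ';' }
  FIRST(C) = { ';' }

For L:
  PREDICT(L → '(' '-') = { '(' }
  PREDICT(L → Y) = { '-', ';' }
For Y:
  PREDICT(Y → C ';' L) = { ';' }
  PREDICT(Y → '-') = { '-' }
C has a single production, so nothing to check there.

All predict sets are disjoint. The grammar IS LL(1).

Answer: Yes, the grammar is LL(1).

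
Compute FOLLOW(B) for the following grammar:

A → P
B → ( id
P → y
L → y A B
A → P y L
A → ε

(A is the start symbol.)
To compute FOLLOW(B), find every occurrence of B on a right-hand side N → α B β: add FIRST(β) \ {ε}, and if β is empty or nullable also add FOLLOW(N). Iterate to a fixed point.

In L → y A B: B is at the end, add FOLLOW(L)

The FOLLOW sets referred to above (computed the same way, to a fixed point):
  FOLLOW(L) = { $, '(' }

Taking the union: FOLLOW(B) = { $, '(' }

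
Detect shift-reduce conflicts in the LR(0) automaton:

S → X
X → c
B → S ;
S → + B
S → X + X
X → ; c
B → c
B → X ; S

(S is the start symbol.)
A shift-reduce conflict occurs when an LR(0) state has both:
  - a complete (reduce) item [A → α .] (dot at the end), and
  - a shift item [B → β . c γ] (dot before a terminal).

Augment with S' → S and build the canonical LR(0) collection (I0 = CLOSURE({[S' → . S]}), then GOTO on every symbol after a dot until no new states appear). It has 16 states:
  I0: { [S → . + B], [S → . X + X], [S → . X], [S' → . S], [X → . ; c], [X → . c] }  — shift
  I1: { [B → . S ;], [B → . X ; S], [B → . c], [S → + . B], [S → . + B], [S → . X + X], [S → . X], [X → . ; c], [X → . c] }  — shift
  I2: { [X → ; . c] }  — shift
  I3: { [S' → S .] }  — accept
  I4: { [S → X . + X], [S → X .] }  — shift, reduce
  I5: { [X → c .] }  — reduce
  I6: { [S → X + . X], [X → . ; c], [X → . c] }  — shift
  I7: { [S → X + X .] }  — reduce
  I8: { [X → ; c .] }  — reduce
  I9: { [S → + B .] }  — reduce
  I10: { [B → S . ;] }  — shift
  I11: { [B → X . ; S], [S → X . + X], [S → X .] }  — shift, reduce
  I12: { [B → c .], [X → c .] }  — 2 reduces
  I13: { [B → X ; . S], [S → . + B], [S → . X + X], [S → . X], [X → . ; c], [X → . c] }  — shift
  I14: { [B → X ; S .] }  — reduce
  I15: { [B → S ; .] }  — reduce

I4 contains reduce item [S → X .] and shift item [S → X . + X] — shift-reduce conflict.
I11 contains reduce item [S → X .] and shift items [B → X . ; S], [S → X . + X] — shift-reduce conflict.

Answer: Yes — I4: [S → X .] vs [S → X . + X]; I11: [S → X .] vs [B → X . ; S]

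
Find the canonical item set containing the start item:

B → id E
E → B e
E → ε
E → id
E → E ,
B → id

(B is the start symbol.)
First, augment the grammar with B' → B
I₀ = CLOSURE({ [B' → . B] }):
  [B' → . B] has the dot before B: add [B → . id E], [B → . id]
No further items can be added.

I₀ = { [B → . id E], [B → . id], [B' → . B] }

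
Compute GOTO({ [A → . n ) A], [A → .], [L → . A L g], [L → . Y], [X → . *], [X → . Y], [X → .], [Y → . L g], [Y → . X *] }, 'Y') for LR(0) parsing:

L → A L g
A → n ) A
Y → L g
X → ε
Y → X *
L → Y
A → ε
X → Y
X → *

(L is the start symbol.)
GOTO(I, 'Y') = CLOSURE({ [A → αX.β] : [A → α.Xβ] ∈ I, X = 'Y' })

Items with dot before 'Y', with the dot advanced:
  [L → . Y] → [L → Y .]
  [X → . Y] → [X → Y .]
Closure adds nothing (no advanced item has the dot before a non-terminal).

GOTO = { [L → Y .], [X → Y .] }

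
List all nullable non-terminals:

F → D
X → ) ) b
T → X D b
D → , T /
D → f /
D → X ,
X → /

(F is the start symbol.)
There are no ε-productions, so no non-terminal can derive ε.
No non-terminals are nullable.

Answer: None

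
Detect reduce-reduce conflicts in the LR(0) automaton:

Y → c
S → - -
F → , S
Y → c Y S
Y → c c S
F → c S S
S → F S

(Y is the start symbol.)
No reduce-reduce conflicts

A reduce-reduce conflict occurs when an LR(0) state has two complete items [A → α .] and [B → β .] — both call for a reduction, and with no lookahead the parser cannot choose between them.

Augment with Y' → Y and build the canonical LR(0) collection (I0 = CLOSURE({[Y' → . Y]}), then GOTO on every symbol after a dot until no new states appear). It has 18 states:
  I0: { [Y → . c Y S], [Y → . c c S], [Y → . c], [Y' → . Y] }  — shift
  I1: { [Y' → Y .] }  — accept
  I2: { [Y → . c Y S], [Y → . c c S], [Y → . c], [Y → c . Y S], [Y → c . c S], [Y → c .] }  — shift, reduce
  I3: { [F → . , S], [F → . c S S], [S → . - -], [S → . F S], [Y → c Y . S] }  — shift
  I4: { [F → . , S], [F → . c S S], [S → . - -], [S → . F S], [Y → . c Y S], [Y → . c c S], [Y → . c], [Y → c . Y S], [Y → c . c S], [Y → c .], [Y → c c . S] }  — shift, reduce
  I5: { [F → , . S], [F → . , S], [F → . c S S], [S → . - -], [S → . F S] }  — shift
  I6: { [S → - . -] }  — shift
  I7: { [F → . , S], [F → . c S S], [S → . - -], [S → . F S], [S → F . S] }  — shift
  I8: { [Y → c c S .] }  — reduce
  I9: { [F → . , S], [F → . c S S], [F → c . S S], [S → . - -], [S → . F S], [Y → . c Y S], [Y → . c c S], [Y → . c], [Y → c . Y S], [Y → c . c S], [Y → c .], [Y → c c . S] }  — shift, reduce
  I10: { [F → . , S], [F → . c S S], [F → c S . S], [S → . - -], [S → . F S], [Y → c c S .] }  — shift, reduce
  I11: { [F → c S S .] }  — reduce
  I12: { [F → . , S], [F → . c S S], [F → c . S S], [S → . - -], [S → . F S] }  — shift
  I13: { [F → . , S], [F → . c S S], [F → c S . S], [S → . - -], [S → . F S] }  — shift
  I14: { [S → F S .] }  — reduce
  I15: { [S → - - .] }  — reduce
  I16: { [F → , S .] }  — reduce
  I17: { [Y → c Y S .] }  — reduce

No state contains more than one complete item.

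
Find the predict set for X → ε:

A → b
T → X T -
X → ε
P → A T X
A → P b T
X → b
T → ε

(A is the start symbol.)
PREDICT(X → ε) = (FIRST(RHS) \ {ε}) ∪ (FOLLOW(X) if ε ∈ FIRST(RHS), i.e. RHS ⇒* ε)
The right-hand side is ε (FIRST(ε) = { ε }), so the predict set is FOLLOW(X) = { '-', 'b' }
PREDICT(X → ε) = { '-', 'b' }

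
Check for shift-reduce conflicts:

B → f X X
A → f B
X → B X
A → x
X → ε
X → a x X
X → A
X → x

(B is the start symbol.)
Yes — I2: [X → .] vs [A → . f B]; I4: [X → .] vs [A → . f B]; I5: [X → .] vs [A → . f B]; I7: [X → .] vs [A → . f B]; I9: [A → f B .] vs [A → . f B]; I11: [X → .] vs [A → . f B]

A shift-reduce conflict occurs when an LR(0) state has both:
  - a complete (reduce) item [A → α .] (dot at the end), and
  - a shift item [B → β . c γ] (dot before a terminal).

Augment with B' → B and build the canonical LR(0) collection (I0 = CLOSURE({[B' → . B]}), then GOTO on every symbol after a dot until no new states appear). It has 14 states:
  I0: { [B → . f X X], [B' → . B] }  — shift
  I1: { [B' → B .] }  — accept
  I2: { [A → . f B], [A → . x], [B → . f X X], [B → f . X X], [X → . A], [X → . B X], [X → . a x X], [X → . x], [X → .] }  — shift, reduce
  I3: { [X → A .] }  — reduce
  I4: { [A → . f B], [A → . x], [B → . f X X], [X → . A], [X → . B X], [X → . a x X], [X → . x], [X → .], [X → B . X] }  — shift, reduce
  I5: { [A → . f B], [A → . x], [B → . f X X], [B → f X . X], [X → . A], [X → . B X], [X → . a x X], [X → . x], [X → .] }  — shift, reduce
  I6: { [X → a . x X] }  — shift
  I7: { [A → . f B], [A → . x], [A → f . B], [B → . f X X], [B → f . X X], [X → . A], [X → . B X], [X → . a x X], [X → . x], [X → .] }  — shift, reduce
  I8: { [A → x .], [X → x .] }  — 2 reduces
  I9: { [A → . f B], [A → . x], [A → f B .], [B → . f X X], [X → . A], [X → . B X], [X → . a x X], [X → . x], [X → .], [X → B . X] }  — shift, 2 reduces
  I10: { [X → B X .] }  — reduce
  I11: { [A → . f B], [A → . x], [B → . f X X], [X → . A], [X → . B X], [X → . a x X], [X → . x], [X → .], [X → a x . X] }  — shift, reduce
  I12: { [X → a x X .] }  — reduce
  I13: { [B → f X X .] }  — reduce

I2 contains reduce item [X → .] and shift items [A → . f B], [A → . x], [B → . f X X], [X → . a x X], [X → . x] — shift-reduce conflict.
I4 contains reduce item [X → .] and shift items [A → . f B], [A → . x], [B → . f X X], [X → . a x X], [X → . x] — shift-reduce conflict.
I5 contains reduce item [X → .] and shift items [A → . f B], [A → . x], [B → . f X X], [X → . a x X], [X → . x] — shift-reduce conflict.
I7 contains reduce item [X → .] and shift items [A → . f B], [A → . x], [B → . f X X], [X → . a x X], [X → . x] — shift-reduce conflict.
I9 contains reduce items [A → f B .], [X → .] and shift items [A → . f B], [A → . x], [B → . f X X], [X → . a x X], [X → . x] — shift-reduce conflict.
I11 contains reduce item [X → .] and shift items [A → . f B], [A → . x], [B → . f X X], [X → . a x X], [X → . x] — shift-reduce conflict.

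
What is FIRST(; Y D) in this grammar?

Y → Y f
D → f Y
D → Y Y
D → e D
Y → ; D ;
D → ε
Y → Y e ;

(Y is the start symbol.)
To compute FIRST(; Y D), process the symbols left to right:
Symbol ; is a terminal. Add ';' and stop.
FIRST(; Y D) = { ';' }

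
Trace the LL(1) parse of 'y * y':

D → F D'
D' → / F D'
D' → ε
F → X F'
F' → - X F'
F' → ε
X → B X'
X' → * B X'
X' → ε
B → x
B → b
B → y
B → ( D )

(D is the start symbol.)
Stack is shown with the top on the left.

Stack           Input    Action
-------------------------------
D $             y * y $  output D → F D'
F D' $          y * y $  output F → X F'
X F' D' $       y * y $  output X → B X'
B X' F' D' $    y * y $  output B → y
y X' F' D' $    y * y $  match 'y'
X' F' D' $      * y $    output X' → * B X'
* B X' F' D' $  * y $    match '*'
B X' F' D' $    y $      output B → y
y X' F' D' $    y $      match 'y'
X' F' D' $      $        output X' → ε
F' D' $         $        output F' → ε
D' $            $        output D' → ε
$               $        accept

The string is accepted.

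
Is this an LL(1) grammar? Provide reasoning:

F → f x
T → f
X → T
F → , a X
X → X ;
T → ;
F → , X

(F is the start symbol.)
No. Predict set conflict for F: { ',' }

A grammar is LL(1) if for each non-terminal N with multiple productions, the predict sets of those productions are pairwise disjoint, where PREDICT(N → α) = (FIRST(α) \ {ε}) ∪ (FOLLOW(N) if α ⇒* ε).

Relevant sets:
  FIRST(T) = { ';', 'f' }
  FIRST(X) = { ';', 'f' }

For F:
  PREDICT(F → f x) = { 'f' }
  PREDICT(F → ',' a X) = { ',' }
  PREDICT(F → ',' X) = { ',' }
For T:
  PREDICT(T → f) = { 'f' }
  PREDICT(T → ';') = { ';' }
For X:
  PREDICT(X → T) = { ';', 'f' }
  PREDICT(X → X ';') = { ';', 'f' }

Conflict found: Predict set conflict for F: { ',' }
The grammar is NOT LL(1).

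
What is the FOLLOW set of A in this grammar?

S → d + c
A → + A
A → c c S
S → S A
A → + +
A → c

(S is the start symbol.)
To compute FOLLOW(A), find every occurrence of A on a right-hand side N → α A β: add FIRST(β) \ {ε}, and if β is empty or nullable also add FOLLOW(N). Iterate to a fixed point.

In A → + A: A is at the end; this adds FOLLOW(A) to itself — nothing new
In S → S A: A is at the end, add FOLLOW(S)

The FOLLOW sets referred to above (computed the same way, to a fixed point):
  FOLLOW(S) = { $, '+', 'c' }

Taking the union: FOLLOW(A) = { $, '+', 'c' }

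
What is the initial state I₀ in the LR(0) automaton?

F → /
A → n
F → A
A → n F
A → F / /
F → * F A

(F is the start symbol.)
{ [A → . F / /], [A → . n F], [A → . n], [F → . * F A], [F → . /], [F → . A], [F' → . F] }

First, augment the grammar with F' → F
I₀ = CLOSURE({ [F' → . F] }):
  [F' → . F] has the dot before F: add [F → . /], [F → . A], [F → . * F A]
  [F → . A] has the dot before A: add [A → . n], [A → . n F], [A → . F / /]
No further items can be added.

I₀ = { [A → . F / /], [A → . n F], [A → . n], [F → . * F A], [F → . /], [F → . A], [F' → . F] }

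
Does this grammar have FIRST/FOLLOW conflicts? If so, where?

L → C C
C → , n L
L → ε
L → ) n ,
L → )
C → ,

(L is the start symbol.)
A FIRST/FOLLOW conflict occurs when a non-terminal N has a nullable alternative N → β (β ⇒* ε) and another alternative N → α with FIRST(α) ∩ FOLLOW(N) ≠ ∅: on such a lookahead the parser cannot decide between expanding α and letting N vanish via β.

Nullable non-terminals: L.
FIRST sets used below: FIRST(C) = { ',' }

L: nullable alternative(s) L → ε; FOLLOW(L) = { $, ',' }
  L → C C: FIRST \ {ε} = { ',' } — overlaps FOLLOW(L) on { ',' }: CONFLICT
  L → ε: FIRST \ {ε} = { } — this is the only nullable alternative, skip
  L → ) n ,: FIRST \ {ε} = { ')' } — disjoint from FOLLOW(L)
  L → ): FIRST \ {ε} = { ')' } — disjoint from FOLLOW(L)

C has no nullable alternative, so no FIRST/FOLLOW check is needed there.

So the grammar has 1 FIRST/FOLLOW conflict (marked CONFLICT above).

Answer: Yes. L → C C with FOLLOW(L) on { ',' }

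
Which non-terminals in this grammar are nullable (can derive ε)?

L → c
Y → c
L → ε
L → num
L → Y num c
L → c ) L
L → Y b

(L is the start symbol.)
ε-productions: L → ε
So L is immediately nullable.
No further non-terminal can be added: every production for the remaining non-terminals contains a terminal or a non-nullable non-terminal.
Nullable = { 'L' }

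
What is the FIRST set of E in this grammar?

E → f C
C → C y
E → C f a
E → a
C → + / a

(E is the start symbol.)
FIRST sets of the other non-terminals involved (by the same procedure, iterated to a fixed point):
  FIRST(C) = { '+' }

From E → f C:
  - f is a terminal: add 'f' and stop
From E → C f a:
  - C is a non-terminal: add FIRST(C) \ {ε} = { '+' }
    C is not nullable, so stop
From E → a:
  - a is a terminal: add 'a' and stop

Collecting: FIRST(E) = { '+', 'a', 'f' }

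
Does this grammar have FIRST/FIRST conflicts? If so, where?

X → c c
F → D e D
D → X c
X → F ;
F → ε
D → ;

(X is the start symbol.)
Yes. X → c c / X → F ';' on { 'c' }; D → X c / D → ';' on { ';' }

A FIRST/FIRST conflict occurs when two productions N → α and N → β for the same non-terminal have FIRST(α) ∩ FIRST(β) ≠ ∅ (with ε ∈ FIRST of a nullable right-hand side, so two nullable alternatives also conflict).

FIRST sets of the non-terminals at (or reachable through a nullable prefix from) the front of some alternative:
  FIRST(F) = { ';', 'c', ε }
  FIRST(D) = { ';', 'c' }
  FIRST(X) = { ';', 'c' }

Productions for X:
  X → c c: FIRST = { 'c' }
  X → F ;: FIRST = { ';', 'c' }
Productions for F:
  F → D e D: FIRST = { ';', 'c' }
  F → ε: FIRST = { ε }
Productions for D:
  D → X c: FIRST = { ';', 'c' }
  D → ;: FIRST = { ';' }

Conflict for X: X → c c and X → F ;
  Overlap: { 'c' }
Conflict for D: D → X c and D → ;
  Overlap: { ';' }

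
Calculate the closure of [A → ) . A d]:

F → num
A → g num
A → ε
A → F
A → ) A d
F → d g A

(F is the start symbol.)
Start with: [A → ) . A d]
  [A → ) . A d] has the dot before A: add [A → . g num], [A → .], [A → . F], [A → . ) A d]
  [A → . F] has the dot before F: add [F → . num], [F → . d g A]
No further items can be added.

CLOSURE = { [A → ) . A d], [A → . ) A d], [A → . F], [A → . g num], [A → .], [F → . d g A], [F → . num] }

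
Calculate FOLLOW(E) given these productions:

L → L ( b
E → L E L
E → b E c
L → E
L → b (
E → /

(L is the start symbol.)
In E → L E L: E is followed by L, add FIRST(L) \ {ε} = { '/', 'b' }
In E → b E c: E is followed by c, add FIRST(c) \ {ε} = { 'c' }
In L → E: E is at the end, add FOLLOW(L)

The FOLLOW sets referred to above (computed the same way, to a fixed point):
  FOLLOW(L) = { $, '(', '/', 'b', 'c' }

Taking the union: FOLLOW(E) = { $, '(', '/', 'b', 'c' }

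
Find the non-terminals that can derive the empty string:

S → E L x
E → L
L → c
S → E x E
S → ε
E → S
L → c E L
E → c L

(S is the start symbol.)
{ 'E', 'S' }

A non-terminal is nullable if it can derive ε (the empty string): either it has an ε-production, or it has a production whose right-hand side consists entirely of nullable non-terminals.

ε-productions: S → ε
So S is immediately nullable.
E → S: every symbol on the right is nullable, so E is nullable too.
No further non-terminal can be added: every production for the remaining non-terminals contains a terminal or a non-nullable non-terminal.
Nullable = { 'E', 'S' }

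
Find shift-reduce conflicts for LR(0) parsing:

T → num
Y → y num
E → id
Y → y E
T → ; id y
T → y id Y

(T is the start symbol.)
No shift-reduce conflicts

A shift-reduce conflict occurs when an LR(0) state has both:
  - a complete (reduce) item [A → α .] (dot at the end), and
  - a shift item [B → β . c γ] (dot before a terminal).

Augment with T' → T and build the canonical LR(0) collection (I0 = CLOSURE({[T' → . T]}), then GOTO on every symbol after a dot until no new states appear). It has 13 states:
  I0: { [T → . ; id y], [T → . num], [T → . y id Y], [T' → . T] }  — shift
  I1: { [T → ; . id y] }  — shift
  I2: { [T' → T .] }  — accept
  I3: { [T → num .] }  — reduce
  I4: { [T → y . id Y] }  — shift
  I5: { [T → y id . Y], [Y → . y E], [Y → . y num] }  — shift
  I6: { [T → y id Y .] }  — reduce
  I7: { [E → . id], [Y → y . E], [Y → y . num] }  — shift
  I8: { [Y → y E .] }  — reduce
  I9: { [E → id .] }  — reduce
  I10: { [Y → y num .] }  — reduce
  I11: { [T → ; id . y] }  — shift
  I12: { [T → ; id y .] }  — reduce

No state contains both a complete item and a shift item.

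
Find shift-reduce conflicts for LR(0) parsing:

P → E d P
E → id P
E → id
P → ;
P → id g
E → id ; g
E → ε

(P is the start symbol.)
Yes — I0: [E → .] vs [E → . id]; I4: [E → .] vs [E → . id]; I5: [P → ; .] vs [E → id ; . g]; I9: [E → .] vs [E → . id]

A shift-reduce conflict occurs when an LR(0) state has both:
  - a complete (reduce) item [A → α .] (dot at the end), and
  - a shift item [B → β . c γ] (dot before a terminal).

Augment with P' → P and build the canonical LR(0) collection (I0 = CLOSURE({[P' → . P]}), then GOTO on every symbol after a dot until no new states appear). It has 11 states:
  I0: { [E → . id ; g], [E → . id P], [E → . id], [E → .], [P → . ;], [P → . E d P], [P → . id g], [P' → . P] }  — shift, reduce
  I1: { [P → ; .] }  — reduce
  I2: { [P → E . d P] }  — shift
  I3: { [P' → P .] }  — accept
  I4: { [E → . id ; g], [E → . id P], [E → . id], [E → .], [E → id . ; g], [E → id . P], [E → id .], [P → . ;], [P → . E d P], [P → . id g], [P → id . g] }  — shift, 2 reduces
  I5: { [E → id ; . g], [P → ; .] }  — shift, reduce
  I6: { [E → id P .] }  — reduce
  I7: { [P → id g .] }  — reduce
  I8: { [E → id ; g .] }  — reduce
  I9: { [E → . id ; g], [E → . id P], [E → . id], [E → .], [P → . ;], [P → . E d P], [P → . id g], [P → E d . P] }  — shift, reduce
  I10: { [P → E d P .] }  — reduce

I0 contains reduce item [E → .] and shift items [E → . id], [E → . id ; g], [E → . id P], [P → . ;], [P → . id g] — shift-reduce conflict.
I4 contains reduce items [E → .], [E → id .] and shift items [E → . id], [E → . id ; g], [E → id . ; g], [E → . id P], [P → . ;], [P → . id g], [P → id . g] — shift-reduce conflict.
I5 contains reduce item [P → ; .] and shift item [E → id ; . g] — shift-reduce conflict.
I9 contains reduce item [E → .] and shift items [E → . id], [E → . id ; g], [E → . id P], [P → . ;], [P → . id g] — shift-reduce conflict.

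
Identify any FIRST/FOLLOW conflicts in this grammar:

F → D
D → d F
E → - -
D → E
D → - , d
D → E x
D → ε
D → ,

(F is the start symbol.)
No FIRST/FOLLOW conflicts.

A FIRST/FOLLOW conflict occurs when a non-terminal N has a nullable alternative N → β (β ⇒* ε) and another alternative N → α with FIRST(α) ∩ FOLLOW(N) ≠ ∅: on such a lookahead the parser cannot decide between expanding α and letting N vanish via β.

Nullable non-terminals: D, F.
FIRST sets used below: FIRST(E) = { '-' }

D: nullable alternative(s) D → ε; FOLLOW(D) = { $ }
  D → d F: FIRST \ {ε} = { 'd' } — disjoint from FOLLOW(D)
  D → E: FIRST \ {ε} = { '-' } — disjoint from FOLLOW(D)
  D → - , d: FIRST \ {ε} = { '-' } — disjoint from FOLLOW(D)
  D → E x: FIRST \ {ε} = { '-' } — disjoint from FOLLOW(D)
  D → ε: FIRST \ {ε} = { } — this is the only nullable alternative, skip
  D → ,: FIRST \ {ε} = { ',' } — disjoint from FOLLOW(D)
F has a nullable alternative but only one production, so nothing to check.

E has no nullable alternative, so no FIRST/FOLLOW check is needed there.

No FIRST/FOLLOW conflicts found.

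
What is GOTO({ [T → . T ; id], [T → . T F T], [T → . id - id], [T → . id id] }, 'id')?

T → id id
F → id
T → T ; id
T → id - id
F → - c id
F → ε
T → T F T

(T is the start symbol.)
GOTO(I, 'id') = CLOSURE({ [A → αX.β] : [A → α.Xβ] ∈ I, X = 'id' })

Items with dot before 'id', with the dot advanced:
  [T → . id - id] → [T → id . - id]
  [T → . id id] → [T → id . id]
Closure adds nothing (no advanced item has the dot before a non-terminal).

GOTO = { [T → id . - id], [T → id . id] }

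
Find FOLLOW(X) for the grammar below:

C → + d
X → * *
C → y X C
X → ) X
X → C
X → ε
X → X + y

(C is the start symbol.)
{ '+', 'y' }

To compute FOLLOW(X), find every occurrence of X on a right-hand side N → α X β: add FIRST(β) \ {ε}, and if β is empty or nullable also add FOLLOW(N). Iterate to a fixed point.

In C → y X C: X is followed by C, add FIRST(C) \ {ε} = { '+', 'y' }
In X → ) X: X is at the end; this adds FOLLOW(X) to itself — nothing new
In X → X + y: X is followed by '+' y, add FIRST('+' y) \ {ε} = { '+' }

Taking the union: FOLLOW(X) = { '+', 'y' }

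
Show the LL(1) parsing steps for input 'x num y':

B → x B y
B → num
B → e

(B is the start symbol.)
LL(1) parsing maintains a stack (initially the start symbol over $) and the input. At each step: if the stack top is a terminal, match it against the current input token; if it is a non-terminal N, replace it with the RHS of M[N, lookahead] (the unique production whose predict set contains the lookahead).

Stack is shown with the top on the left.

Stack    Input      Action
--------------------------
B $      x num y $  output B → x B y
x B y $  x num y $  match 'x'
B y $    num y $    output B → num
num y $  num y $    match 'num'
y $      y $        match 'y'
$        $          accept

The string is accepted.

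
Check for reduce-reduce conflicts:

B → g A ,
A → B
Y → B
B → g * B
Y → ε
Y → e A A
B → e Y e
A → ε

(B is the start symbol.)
Yes — I11: [A → .] vs [Y → .]; I13: [A → B .] vs [Y → B .]

A reduce-reduce conflict occurs when an LR(0) state has two complete items [A → α .] and [B → β .] — both call for a reduction, and with no lookahead the parser cannot choose between them.

Augment with B' → B and build the canonical LR(0) collection (I0 = CLOSURE({[B' → . B]}), then GOTO on every symbol after a dot until no new states appear). It has 16 states:
  I0: { [B → . e Y e], [B → . g * B], [B → . g A ,], [B' → . B] }  — shift
  I1: { [B' → B .] }  — accept
  I2: { [B → . e Y e], [B → . g * B], [B → . g A ,], [B → e . Y e], [Y → . B], [Y → . e A A], [Y → .] }  — shift, reduce
  I3: { [A → . B], [A → .], [B → . e Y e], [B → . g * B], [B → . g A ,], [B → g . * B], [B → g . A ,] }  — shift, reduce
  I4: { [B → . e Y e], [B → . g * B], [B → . g A ,], [B → g * . B] }  — shift
  I5: { [B → g A . ,] }  — shift
  I6: { [A → B .] }  — reduce
  I7: { [B → g A , .] }  — reduce
  I8: { [B → g * B .] }  — reduce
  I9: { [Y → B .] }  — reduce
  I10: { [B → e Y . e] }  — shift
  I11: { [A → . B], [A → .], [B → . e Y e], [B → . g * B], [B → . g A ,], [B → e . Y e], [Y → . B], [Y → . e A A], [Y → .], [Y → e . A A] }  — shift, 2 reduces
  I12: { [A → . B], [A → .], [B → . e Y e], [B → . g * B], [B → . g A ,], [Y → e A . A] }  — shift, reduce
  I13: { [A → B .], [Y → B .] }  — 2 reduces
  I14: { [Y → e A A .] }  — reduce
  I15: { [B → e Y e .] }  — reduce

I11 contains complete items [A → .], [Y → .] — reduce-reduce conflict.
I13 contains complete items [A → B .], [Y → B .] — reduce-reduce conflict.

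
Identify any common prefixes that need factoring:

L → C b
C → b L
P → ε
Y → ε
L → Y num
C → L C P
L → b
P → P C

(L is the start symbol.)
Left-factoring is needed when two productions for the same non-terminal
share a common prefix on the right-hand side.

Productions for L:
  L → C b
  L → Y num
  L → b
Productions for C:
  C → b L
  C → L C P
Productions for P:
  P → ε
  P → P C

No common prefixes found.

Answer: No, left-factoring is not needed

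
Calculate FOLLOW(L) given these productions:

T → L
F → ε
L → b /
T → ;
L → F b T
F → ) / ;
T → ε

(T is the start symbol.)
In T → L: L is at the end, add FOLLOW(T)

The FOLLOW sets referred to above (computed the same way, to a fixed point):
  FOLLOW(T) = { $ }

Taking the union: FOLLOW(L) = { $ }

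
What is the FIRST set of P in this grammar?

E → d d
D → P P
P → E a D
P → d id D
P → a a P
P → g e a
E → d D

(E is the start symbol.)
{ 'a', 'd', 'g' }

FIRST sets of the other non-terminals involved (by the same procedure, iterated to a fixed point):
  FIRST(E) = { 'd' }

From P → E a D:
  - E is a non-terminal: add FIRST(E) \ {ε} = { 'd' }
    E is not nullable, so stop
From P → d id D:
  - d is a terminal: add 'd' and stop
From P → a a P:
  - a is a terminal: add 'a' and stop
From P → g e a:
  - g is a terminal: add 'g' and stop

Collecting: FIRST(P) = { 'a', 'd', 'g' }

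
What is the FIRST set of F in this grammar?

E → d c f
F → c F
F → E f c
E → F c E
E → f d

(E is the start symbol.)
{ 'c', 'd', 'f' }

To compute FIRST(F), examine every production with F on the left-hand side, reading each right-hand side left to right until a non-nullable symbol is reached.

FIRST sets of the other non-terminals involved (by the same procedure, iterated to a fixed point):
  FIRST(E) = { 'c', 'd', 'f' }

From F → c F:
  - c is a terminal: add 'c' and stop
From F → E f c:
  - E is a non-terminal: add FIRST(E) \ {ε} = { 'c', 'd', 'f' }
    E is not nullable, so stop

Collecting: FIRST(F) = { 'c', 'd', 'f' }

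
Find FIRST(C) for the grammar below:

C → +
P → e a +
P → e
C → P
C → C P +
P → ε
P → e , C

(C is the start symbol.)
To compute FIRST(C), examine every production with C on the left-hand side, reading each right-hand side left to right until a non-nullable symbol is reached.

FIRST sets of the other non-terminals involved (by the same procedure, iterated to a fixed point):
  FIRST(P) = { 'e', ε }

From C → +:
  - '+' is a terminal: add '+' and stop
From C → P:
  - P is a non-terminal: add FIRST(P) \ {ε} = { 'e' }
    P is nullable and nothing follows, so the whole right-hand side can vanish: ε ∈ FIRST(C)
From C → C P +:
  - C is the symbol being defined: contributes nothing new
    C is nullable, so continue to the next symbol
  - P is a non-terminal: add FIRST(P) \ {ε} = { 'e' }
    P is nullable, so continue to the next symbol
  - '+' is a terminal: add '+' and stop

Collecting: FIRST(C) = { '+', 'e', ε }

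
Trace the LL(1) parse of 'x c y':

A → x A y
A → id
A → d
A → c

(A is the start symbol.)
LL(1) parsing maintains a stack (initially the start symbol over $) and the input. At each step: if the stack top is a terminal, match it against the current input token; if it is a non-terminal N, replace it with the RHS of M[N, lookahead] (the unique production whose predict set contains the lookahead).

Stack is shown with the top on the left.

Stack    Input    Action
------------------------
A $      x c y $  output A → x A y
x A y $  x c y $  match 'x'
A y $    c y $    output A → c
c y $    c y $    match 'c'
y $      y $      match 'y'
$        $        accept

The string is accepted.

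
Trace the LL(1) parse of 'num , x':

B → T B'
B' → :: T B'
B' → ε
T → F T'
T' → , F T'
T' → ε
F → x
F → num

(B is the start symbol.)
Stack is shown with the top on the left.

Stack        Input      Action
------------------------------
B $          num , x $  output B → T B'
T B' $       num , x $  output T → F T'
F T' B' $    num , x $  output F → num
num T' B' $  num , x $  match 'num'
T' B' $      , x $      output T' → , F T'
, F T' B' $  , x $      match ','
F T' B' $    x $        output F → x
x T' B' $    x $        match 'x'
T' B' $      $          output T' → ε
B' $         $          output B' → ε
$            $          accept

The string is accepted.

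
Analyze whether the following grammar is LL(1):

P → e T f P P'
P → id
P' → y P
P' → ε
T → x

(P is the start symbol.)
A grammar is LL(1) if for each non-terminal N with multiple productions, the predict sets of those productions are pairwise disjoint, where PREDICT(N → α) = (FIRST(α) \ {ε}) ∪ (FOLLOW(N) if α ⇒* ε).

Relevant sets:
  FOLLOW(P') = { $, 'y' }

For P:
  PREDICT(P → e T f P P') = { 'e' }
  PREDICT(P → id) = { 'id' }
For P':
  PREDICT(P' → y P) = { 'y' }
  PREDICT(P' → ε) = { $, 'y' }
T has a single production, so nothing to check there.

Conflict found: Predict set conflict for P': { 'y' }
The grammar is NOT LL(1).

Answer: No. Predict set conflict for P': { 'y' }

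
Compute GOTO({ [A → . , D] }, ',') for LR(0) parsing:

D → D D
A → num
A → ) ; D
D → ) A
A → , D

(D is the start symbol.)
GOTO(I, ',') = CLOSURE({ [A → αX.β] : [A → α.Xβ] ∈ I, X = ',' })

Items with dot before ',', with the dot advanced:
  [A → . , D] → [A → , . D]
Closure of the advanced items:
  [A → , . D] has the dot before D: add [D → . D D], [D → . ) A]

GOTO = { [A → , . D], [D → . ) A], [D → . D D] }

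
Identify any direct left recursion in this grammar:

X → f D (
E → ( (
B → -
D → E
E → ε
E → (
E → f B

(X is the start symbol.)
No direct left recursion

X → f D (: starts with f
E → ( (: starts with '('
B → -: starts with '-'
D → E: starts with E
E → ε: starts with ε
E → (: starts with '('
E → f B: starts with f

No direct left recursion found.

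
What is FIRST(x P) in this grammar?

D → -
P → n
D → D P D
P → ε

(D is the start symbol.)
{ 'x' }

To compute FIRST(x P), process the symbols left to right:
Symbol x is a terminal. Add 'x' and stop.
FIRST(x P) = { 'x' }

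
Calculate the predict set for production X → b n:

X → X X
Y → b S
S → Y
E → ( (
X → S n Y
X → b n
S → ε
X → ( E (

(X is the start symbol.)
{ 'b' }

PREDICT(X → b n) = (FIRST(RHS) \ {ε}) ∪ (FOLLOW(X) if ε ∈ FIRST(RHS), i.e. RHS ⇒* ε)
FIRST(b n) = { 'b' }
ε ∉ FIRST(b n), so FOLLOW(X) is not added.
PREDICT(X → b n) = { 'b' }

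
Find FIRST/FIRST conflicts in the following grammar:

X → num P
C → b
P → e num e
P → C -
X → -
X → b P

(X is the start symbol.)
A FIRST/FIRST conflict occurs when two productions N → α and N → β for the same non-terminal have FIRST(α) ∩ FIRST(β) ≠ ∅ (with ε ∈ FIRST of a nullable right-hand side, so two nullable alternatives also conflict).

FIRST sets of the non-terminals at (or reachable through a nullable prefix from) the front of some alternative:
  FIRST(C) = { 'b' }

Productions for X:
  X → num P: FIRST = { 'num' }
  X → -: FIRST = { '-' }
  X → b P: FIRST = { 'b' }
Productions for P:
  P → e num e: FIRST = { 'e' }
  P → C -: FIRST = { 'b' }
C has only one production, so no FIRST/FIRST conflict is possible there.

All alternatives of each non-terminal have pairwise disjoint FIRST sets.

Answer: No FIRST/FIRST conflicts.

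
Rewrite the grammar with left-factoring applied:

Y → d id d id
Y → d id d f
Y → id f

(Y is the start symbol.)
Left-factoring transforms A → αβ₁ | αβ₂ into A → αA' and A' → β₁ | β₂
(α is the longest common prefix among the alternatives). Repeat until
no nonterminal has two alternatives with a common prefix.

Round 1: Y has alternatives sharing prefix 'd id d'. Introduce Y': Y → d id d Y'
  Add: Y' → id
  Add: Y' → f

No remaining common prefixes — done.

Resulting grammar:
Y → d id d Y'
Y' → id
Y' → f
Y → id f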